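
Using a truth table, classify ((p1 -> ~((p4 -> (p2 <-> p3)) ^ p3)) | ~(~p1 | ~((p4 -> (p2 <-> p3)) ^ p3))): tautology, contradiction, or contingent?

p1 | p2 | p3 | p4 | φ
-- | -- | -- | -- | -
F  | F  | F  | F  | T
F  | F  | F  | T  | T
F  | F  | T  | F  | T
F  | F  | T  | T  | T
F  | T  | F  | F  | T
F  | T  | F  | T  | T
F  | T  | T  | F  | T
F  | T  | T  | T  | T
T  | F  | F  | F  | T
T  | F  | F  | T  | T
T  | F  | T  | F  | T
T  | F  | T  | T  | T
T  | T  | F  | F  | T
T  | T  | F  | T  | T
T  | T  | T  | F  | T
T  | T  | T  | T  | T
Every row is T, so the formula is a tautology.

tautology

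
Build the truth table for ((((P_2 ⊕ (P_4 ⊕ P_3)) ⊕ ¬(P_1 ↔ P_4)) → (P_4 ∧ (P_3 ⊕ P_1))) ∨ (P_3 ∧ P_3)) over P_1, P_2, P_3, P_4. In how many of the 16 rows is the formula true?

P_1  P_2  P_3  P_4  |  φ
 T    T    T    T   |  T
 T    T    T    F   |  T
 T    T    F    T   |  T
 T    T    F    F   |  T
 T    F    T    T   |  T
 T    F    T    F   |  T
 T    F    F    T   |  T
 T    F    F    F   |  F
 F    T    T    T   |  T
 F    T    T    F   |  T
 F    T    F    T   |  F
 F    T    F    F   |  F
 F    F    T    T   |  T
 F    F    T    F   |  T
 F    F    F    T   |  T
 F    F    F    F   |  T
The formula is true on 13 of the 16 rows.

13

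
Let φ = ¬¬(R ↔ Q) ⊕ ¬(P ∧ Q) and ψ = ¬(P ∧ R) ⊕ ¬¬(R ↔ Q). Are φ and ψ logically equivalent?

not equivalent

P | Q | R || φ | ψ
F | F | F || F | F
F | F | T || T | T
F | T | F || T | T
F | T | T || F | F
T | F | F || F | F
T | F | T || T | F
T | T | F || F | T
T | T | T || T | T
The columns differ at P=T, Q=F, R=T (φ=T, ψ=F), so they are not equivalent.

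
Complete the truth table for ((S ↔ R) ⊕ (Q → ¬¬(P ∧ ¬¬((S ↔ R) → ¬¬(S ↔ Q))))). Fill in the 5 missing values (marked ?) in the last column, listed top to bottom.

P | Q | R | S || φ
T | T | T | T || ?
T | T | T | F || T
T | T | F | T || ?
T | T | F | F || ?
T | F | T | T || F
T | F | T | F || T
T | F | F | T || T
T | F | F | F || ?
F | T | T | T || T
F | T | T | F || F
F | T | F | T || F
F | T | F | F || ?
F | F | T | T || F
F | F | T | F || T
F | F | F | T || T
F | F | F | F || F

Row P=T, Q=T, R=T, S=T: (S ↔ R) = T, (Q → ¬¬(P ∧ ¬¬((S ↔ R) → ¬¬(S ↔ Q)))) = T, so the formula = F.
Row P=T, Q=T, R=F, S=T: (S ↔ R) = F, (Q → ¬¬(P ∧ ¬¬((S ↔ R) → ¬¬(S ↔ Q)))) = T, so the formula = T.
Row P=T, Q=T, R=F, S=F: (S ↔ R) = T, (Q → ¬¬(P ∧ ¬¬((S ↔ R) → ¬¬(S ↔ Q)))) = F, so the formula = T.
Row P=T, Q=F, R=F, S=F: (S ↔ R) = T, (Q → ¬¬(P ∧ ¬¬((S ↔ R) → ¬¬(S ↔ Q)))) = T, so the formula = F.
Row P=F, Q=T, R=F, S=F: (S ↔ R) = T, (Q → ¬¬(P ∧ ¬¬((S ↔ R) → ¬¬(S ↔ Q)))) = F, so the formula = T.

F, T, T, F, T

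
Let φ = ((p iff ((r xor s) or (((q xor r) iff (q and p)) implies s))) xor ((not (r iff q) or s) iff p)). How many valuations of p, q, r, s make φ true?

3

p  q  r  s  |  (r xor s)  (q xor r)  (q and p)  ((q xor r) iff (q and p))  (r iff q)  not (r iff q)  (not (r iff q) or s)  ((not (r iff q) or s) iff p)  φ
F  F  F  F  |      F          F          F                  T                  T            F                 F                         T                F
F  F  F  T  |      T          F          F                  T                  T            F                 T                         F                F
F  F  T  F  |      T          T          F                  F                  F            T                 T                         F                F
F  F  T  T  |      F          T          F                  F                  F            T                 T                         F                F
F  T  F  F  |      F          T          F                  F                  F            T                 T                         F                F
F  T  F  T  |      T          T          F                  F                  F            T                 T                         F                F
F  T  T  F  |      T          F          F                  T                  T            F                 F                         T                T
F  T  T  T  |      F          F          F                  T                  T            F                 T                         F                F
T  F  F  F  |      F          F          F                  T                  T            F                 F                         F                F
T  F  F  T  |      T          F          F                  T                  T            F                 T                         T                F
T  F  T  F  |      T          T          F                  F                  F            T                 T                         T                F
T  F  T  T  |      F          T          F                  F                  F            T                 T                         T                F
T  T  F  F  |      F          T          T                  T                  F            T                 T                         T                T
T  T  F  T  |      T          T          T                  T                  F            T                 T                         T                F
T  T  T  F  |      T          F          T                  F                  T            F                 F                         F                T
T  T  T  T  |      F          F          T                  F                  T            F                 T                         T                F
The formula is true on 3 of the 16 rows.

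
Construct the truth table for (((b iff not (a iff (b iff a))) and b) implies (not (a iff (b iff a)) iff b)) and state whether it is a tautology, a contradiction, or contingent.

tautology

a  b  |  φ
T  T  |  T
T  F  |  T
F  T  |  T
F  F  |  T
Every row is T, so the formula is a tautology.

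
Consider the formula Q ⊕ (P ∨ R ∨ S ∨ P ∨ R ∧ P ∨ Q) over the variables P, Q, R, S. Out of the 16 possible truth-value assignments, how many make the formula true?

7

  P   |   Q   |   R   |   S   |   φ  
----- | ----- | ----- | ----- | -----
 True |  True |  True |  True | False
 True |  True |  True | False | False
 True |  True | False |  True | False
 True |  True | False | False | False
 True | False |  True |  True |  True
 True | False |  True | False |  True
 True | False | False |  True |  True
 True | False | False | False |  True
False |  True |  True |  True | False
False |  True |  True | False | False
False |  True | False |  True | False
False |  True | False | False | False
False | False |  True |  True |  True
False | False |  True | False |  True
False | False | False |  True |  True
False | False | False | False | False
The formula is true on 7 of the 16 rows.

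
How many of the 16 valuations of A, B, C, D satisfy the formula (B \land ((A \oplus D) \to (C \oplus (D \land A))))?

A  B  C  D  |  φ
T  T  T  T  |  T
T  T  T  F  |  T
T  T  F  T  |  T
T  T  F  F  |  F
T  F  T  T  |  F
T  F  T  F  |  F
T  F  F  T  |  F
T  F  F  F  |  F
F  T  T  T  |  T
F  T  T  F  |  T
F  T  F  T  |  F
F  T  F  F  |  T
F  F  T  T  |  F
F  F  T  F  |  F
F  F  F  T  |  F
F  F  F  F  |  F
The formula is true on 6 of the 16 rows.

6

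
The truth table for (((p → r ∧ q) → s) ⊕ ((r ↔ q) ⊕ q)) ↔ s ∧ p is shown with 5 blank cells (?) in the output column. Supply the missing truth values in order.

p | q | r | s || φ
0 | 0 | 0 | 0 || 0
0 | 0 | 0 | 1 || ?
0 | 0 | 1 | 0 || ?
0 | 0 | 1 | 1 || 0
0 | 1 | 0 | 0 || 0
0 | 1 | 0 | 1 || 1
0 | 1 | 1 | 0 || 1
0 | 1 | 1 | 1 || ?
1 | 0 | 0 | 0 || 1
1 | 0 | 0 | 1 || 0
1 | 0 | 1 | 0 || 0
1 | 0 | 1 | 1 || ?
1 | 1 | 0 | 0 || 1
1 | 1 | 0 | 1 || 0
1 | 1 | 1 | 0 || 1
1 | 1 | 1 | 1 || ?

1, 1, 0, 1, 1

Row p=0, q=0, r=0, s=1: (((p → r ∧ q) → s) ⊕ ((r ↔ q) ⊕ q)) = 0, (s ∧ p) = 0, so the formula = 1.
Row p=0, q=0, r=1, s=0: (((p → r ∧ q) → s) ⊕ ((r ↔ q) ⊕ q)) = 0, (s ∧ p) = 0, so the formula = 1.
Row p=0, q=1, r=1, s=1: (((p → r ∧ q) → s) ⊕ ((r ↔ q) ⊕ q)) = 1, (s ∧ p) = 0, so the formula = 0.
Row p=1, q=0, r=1, s=1: (((p → r ∧ q) → s) ⊕ ((r ↔ q) ⊕ q)) = 1, (s ∧ p) = 1, so the formula = 1.
Row p=1, q=1, r=1, s=1: (((p → r ∧ q) → s) ⊕ ((r ↔ q) ⊕ q)) = 1, (s ∧ p) = 1, so the formula = 1.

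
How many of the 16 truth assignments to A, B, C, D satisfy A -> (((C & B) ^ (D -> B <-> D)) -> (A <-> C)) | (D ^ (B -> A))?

15

A | B | C | D || (C & B) | (D -> B) | ((D -> B) <-> D) | ((C & B) ^ ((D -> B) <-> D)) | (A <-> C) | (B -> A) | (D ^ (B -> A)) | φ
1 | 1 | 1 | 1 ||    1    |    1     |        1         |              0               |     1     |    1     |       0        | 1
1 | 1 | 1 | 0 ||    1    |    1     |        0         |              1               |     1     |    1     |       1        | 1
1 | 1 | 0 | 1 ||    0    |    1     |        1         |              1               |     0     |    1     |       0        | 0
1 | 1 | 0 | 0 ||    0    |    1     |        0         |              0               |     0     |    1     |       1        | 1
1 | 0 | 1 | 1 ||    0    |    0     |        0         |              0               |     1     |    1     |       0        | 1
1 | 0 | 1 | 0 ||    0    |    1     |        0         |              0               |     1     |    1     |       1        | 1
1 | 0 | 0 | 1 ||    0    |    0     |        0         |              0               |     0     |    1     |       0        | 1
1 | 0 | 0 | 0 ||    0    |    1     |        0         |              0               |     0     |    1     |       1        | 1
0 | 1 | 1 | 1 ||    1    |    1     |        1         |              0               |     0     |    0     |       1        | 1
0 | 1 | 1 | 0 ||    1    |    1     |        0         |              1               |     0     |    0     |       0        | 1
0 | 1 | 0 | 1 ||    0    |    1     |        1         |              1               |     1     |    0     |       1        | 1
0 | 1 | 0 | 0 ||    0    |    1     |        0         |              0               |     1     |    0     |       0        | 1
0 | 0 | 1 | 1 ||    0    |    0     |        0         |              0               |     0     |    1     |       0        | 1
0 | 0 | 1 | 0 ||    0    |    1     |        0         |              0               |     0     |    1     |       1        | 1
0 | 0 | 0 | 1 ||    0    |    0     |        0         |              0               |     1     |    1     |       0        | 1
0 | 0 | 0 | 0 ||    0    |    1     |        0         |              0               |     1     |    1     |       1        | 1
The formula is true on 15 of the 16 rows.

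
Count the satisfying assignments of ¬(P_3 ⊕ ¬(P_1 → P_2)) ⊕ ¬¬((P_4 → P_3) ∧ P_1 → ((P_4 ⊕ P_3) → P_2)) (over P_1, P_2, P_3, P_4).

9

P_1 | P_2 | P_3 | P_4 || (P_1 → P_2) | ¬(P_1 → P_2) | (P_3 ⊕ ¬(P_1 → P_2)) | ¬(P_3 ⊕ ¬(P_1 → P_2)) | (P_4 → P_3) | ((P_4 → P_3) ∧ P_1) | (P_4 ⊕ P_3) | ((P_4 ⊕ P_3) → P_2) | φ
 F  |  F  |  F  |  F  ||      T      |      F       |          F           |           T           |      T      |          F          |      F      |          T          | F
 F  |  F  |  F  |  T  ||      T      |      F       |          F           |           T           |      F      |          F          |      T      |          F          | F
 F  |  F  |  T  |  F  ||      T      |      F       |          T           |           F           |      T      |          F          |      T      |          F          | T
 F  |  F  |  T  |  T  ||      T      |      F       |          T           |           F           |      T      |          F          |      F      |          T          | T
 F  |  T  |  F  |  F  ||      T      |      F       |          F           |           T           |      T      |          F          |      F      |          T          | F
 F  |  T  |  F  |  T  ||      T      |      F       |          F           |           T           |      F      |          F          |      T      |          T          | F
 F  |  T  |  T  |  F  ||      T      |      F       |          T           |           F           |      T      |          F          |      T      |          T          | T
 F  |  T  |  T  |  T  ||      T      |      F       |          T           |           F           |      T      |          F          |      F      |          T          | T
 T  |  F  |  F  |  F  ||      F      |      T       |          T           |           F           |      T      |          T          |      F      |          T          | T
 T  |  F  |  F  |  T  ||      F      |      T       |          T           |           F           |      F      |          F          |      T      |          F          | T
 T  |  F  |  T  |  F  ||      F      |      T       |          F           |           T           |      T      |          T          |      T      |          F          | T
 T  |  F  |  T  |  T  ||      F      |      T       |          F           |           T           |      T      |          T          |      F      |          T          | F
 T  |  T  |  F  |  F  ||      T      |      F       |          F           |           T           |      T      |          T          |      F      |          T          | F
 T  |  T  |  F  |  T  ||      T      |      F       |          F           |           T           |      F      |          F          |      T      |          T          | F
 T  |  T  |  T  |  F  ||      T      |      F       |          T           |           F           |      T      |          T          |      T      |          T          | T
 T  |  T  |  T  |  T  ||      T      |      F       |          T           |           F           |      T      |          T          |      F      |          T          | T
The formula is true on 9 of the 16 rows.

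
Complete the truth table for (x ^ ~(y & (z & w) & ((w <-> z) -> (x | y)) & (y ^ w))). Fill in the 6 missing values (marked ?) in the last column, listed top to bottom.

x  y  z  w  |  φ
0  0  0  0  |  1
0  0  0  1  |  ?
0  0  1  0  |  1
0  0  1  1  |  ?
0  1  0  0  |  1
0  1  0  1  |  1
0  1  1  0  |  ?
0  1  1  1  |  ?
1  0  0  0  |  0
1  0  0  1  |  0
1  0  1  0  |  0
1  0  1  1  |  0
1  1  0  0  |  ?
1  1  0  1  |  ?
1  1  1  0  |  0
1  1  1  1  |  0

1, 1, 1, 1, 0, 0

Row x=0, y=0, z=0, w=1: ~(y & (z & w) & ((w <-> z) -> (x | y)) & (y ^ w)) = 1, so the formula = 1.
Row x=0, y=0, z=1, w=1: ~(y & (z & w) & ((w <-> z) -> (x | y)) & (y ^ w)) = 1, so the formula = 1.
Row x=0, y=1, z=1, w=0: ~(y & (z & w) & ((w <-> z) -> (x | y)) & (y ^ w)) = 1, so the formula = 1.
Row x=0, y=1, z=1, w=1: ~(y & (z & w) & ((w <-> z) -> (x | y)) & (y ^ w)) = 1, so the formula = 1.
Row x=1, y=1, z=0, w=0: ~(y & (z & w) & ((w <-> z) -> (x | y)) & (y ^ w)) = 1, so the formula = 0.
Row x=1, y=1, z=0, w=1: ~(y & (z & w) & ((w <-> z) -> (x | y)) & (y ^ w)) = 1, so the formula = 0.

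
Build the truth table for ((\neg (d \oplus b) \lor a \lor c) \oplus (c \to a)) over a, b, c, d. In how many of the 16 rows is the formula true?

6

a | b | c | d || (d \oplus b) | \neg (d \oplus b) | (c \to a) | φ
1 | 1 | 1 | 1 ||      0       |         1         |     1     | 0
1 | 1 | 1 | 0 ||      1       |         0         |     1     | 0
1 | 1 | 0 | 1 ||      0       |         1         |     1     | 0
1 | 1 | 0 | 0 ||      1       |         0         |     1     | 0
1 | 0 | 1 | 1 ||      1       |         0         |     1     | 0
1 | 0 | 1 | 0 ||      0       |         1         |     1     | 0
1 | 0 | 0 | 1 ||      1       |         0         |     1     | 0
1 | 0 | 0 | 0 ||      0       |         1         |     1     | 0
0 | 1 | 1 | 1 ||      0       |         1         |     0     | 1
0 | 1 | 1 | 0 ||      1       |         0         |     0     | 1
0 | 1 | 0 | 1 ||      0       |         1         |     1     | 0
0 | 1 | 0 | 0 ||      1       |         0         |     1     | 1
0 | 0 | 1 | 1 ||      1       |         0         |     0     | 1
0 | 0 | 1 | 0 ||      0       |         1         |     0     | 1
0 | 0 | 0 | 1 ||      1       |         0         |     1     | 1
0 | 0 | 0 | 0 ||      0       |         1         |     1     | 0
The formula is true on 6 of the 16 rows.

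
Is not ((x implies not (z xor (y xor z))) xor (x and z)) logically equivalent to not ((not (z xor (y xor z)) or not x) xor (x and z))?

x | y | z || φ | ψ
T | T | T || F | F
T | T | F || T | T
T | F | T || T | T
T | F | F || F | F
F | T | T || F | F
F | T | F || F | F
F | F | T || F | F
F | F | F || F | F
The columns for φ and ψ agree on every row, so they are logically equivalent.

equivalent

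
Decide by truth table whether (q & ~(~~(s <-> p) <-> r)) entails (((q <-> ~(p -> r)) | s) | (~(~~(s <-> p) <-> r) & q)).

p | q | r | s | φ | ψ
- | - | - | - | - | -
T | T | T | T | F | T
T | T | T | F | T | T
T | T | F | T | T | T
T | T | F | F | F | T
T | F | T | T | F | T
T | F | T | F | F | T
T | F | F | T | F | T
T | F | F | F | F | F
F | T | T | T | T | T
F | T | T | F | F | F
F | T | F | T | F | T
F | T | F | F | T | T
F | F | T | T | F | T
F | F | T | F | F | T
F | F | F | T | F | T
F | F | F | F | F | T
In every row where φ is true, ψ is also true, so φ ⊨ ψ.

yes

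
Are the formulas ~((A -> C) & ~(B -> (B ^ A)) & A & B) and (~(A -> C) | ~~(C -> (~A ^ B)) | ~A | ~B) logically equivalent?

not equivalent

A  B  C  |  φ  ψ
0  0  0  |  1  1
0  0  1  |  1  1
0  1  0  |  1  1
0  1  1  |  1  1
1  0  0  |  1  1
1  0  1  |  1  1
1  1  0  |  1  1
1  1  1  |  0  1
The columns differ at A=1, B=1, C=1 (φ=0, ψ=1), so they are not equivalent.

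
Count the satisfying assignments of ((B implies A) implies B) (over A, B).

2

  A      B    |  ((B implies A) implies B)
 True   True  |             True          
 True  False  |            False          
False   True  |             True          
False  False  |            False          
The formula is true on 2 of the 4 rows.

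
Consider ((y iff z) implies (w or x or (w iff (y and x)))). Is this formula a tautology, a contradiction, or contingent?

x  y  z  w  |  (y iff z)  (y and x)  (w iff (y and x))  φ
F  F  F  F  |      T          F              T          T
F  F  F  T  |      T          F              F          T
F  F  T  F  |      F          F              T          T
F  F  T  T  |      F          F              F          T
F  T  F  F  |      F          F              T          T
F  T  F  T  |      F          F              F          T
F  T  T  F  |      T          F              T          T
F  T  T  T  |      T          F              F          T
T  F  F  F  |      T          F              T          T
T  F  F  T  |      T          F              F          T
T  F  T  F  |      F          F              T          T
T  F  T  T  |      F          F              F          T
T  T  F  F  |      F          T              F          T
T  T  F  T  |      F          T              T          T
T  T  T  F  |      T          T              F          T
T  T  T  T  |      T          T              T          T
Every row is T, so the formula is a tautology.

tautology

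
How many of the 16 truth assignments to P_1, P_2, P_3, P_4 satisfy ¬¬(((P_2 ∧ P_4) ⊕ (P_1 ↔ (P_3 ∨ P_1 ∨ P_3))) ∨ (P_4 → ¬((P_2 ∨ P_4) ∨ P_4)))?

P_1 | P_2 | P_3 | P_4 | (P_2 ∧ P_4) | (P_3 ∨ P_1 ∨ P_3) | (P_1 ↔ (P_3 ∨ P_1 ∨ P_3)) | (P_2 ∨ P_4) | ((P_2 ∨ P_4) ∨ P_4) | ¬((P_2 ∨ P_4) ∨ P_4) | (P_4 → ¬((P_2 ∨ P_4) ∨ P_4)) | φ
--- | --- | --- | --- | ----------- | ----------------- | ------------------------- | ----------- | ------------------- | -------------------- | ---------------------------- | -
 F  |  F  |  F  |  F  |      F      |         F         |             T             |      F      |          F          |          T           |              T               | T
 F  |  F  |  F  |  T  |      F      |         F         |             T             |      T      |          T          |          F           |              F               | T
 F  |  F  |  T  |  F  |      F      |         T         |             F             |      F      |          F          |          T           |              T               | T
 F  |  F  |  T  |  T  |      F      |         T         |             F             |      T      |          T          |          F           |              F               | F
 F  |  T  |  F  |  F  |      F      |         F         |             T             |      T      |          T          |          F           |              T               | T
 F  |  T  |  F  |  T  |      T      |         F         |             T             |      T      |          T          |          F           |              F               | F
 F  |  T  |  T  |  F  |      F      |         T         |             F             |      T      |          T          |          F           |              T               | T
 F  |  T  |  T  |  T  |      T      |         T         |             F             |      T      |          T          |          F           |              F               | T
 T  |  F  |  F  |  F  |      F      |         T         |             T             |      F      |          F          |          T           |              T               | T
 T  |  F  |  F  |  T  |      F      |         T         |             T             |      T      |          T          |          F           |              F               | T
 T  |  F  |  T  |  F  |      F      |         T         |             T             |      F      |          F          |          T           |              T               | T
 T  |  F  |  T  |  T  |      F      |         T         |             T             |      T      |          T          |          F           |              F               | T
 T  |  T  |  F  |  F  |      F      |         T         |             T             |      T      |          T          |          F           |              T               | T
 T  |  T  |  F  |  T  |      T      |         T         |             T             |      T      |          T          |          F           |              F               | F
 T  |  T  |  T  |  F  |      F      |         T         |             T             |      T      |          T          |          F           |              T               | T
 T  |  T  |  T  |  T  |      T      |         T         |             T             |      T      |          T          |          F           |              F               | F
The formula is true on 12 of the 16 rows.

12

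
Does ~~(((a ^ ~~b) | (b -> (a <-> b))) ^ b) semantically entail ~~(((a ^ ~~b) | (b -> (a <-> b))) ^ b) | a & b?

yes

a | b || φ | ψ
T | T || F | T
T | F || T | T
F | T || F | F
F | F || T | T
In every row where φ is true, ψ is also true, so φ ⊨ ψ.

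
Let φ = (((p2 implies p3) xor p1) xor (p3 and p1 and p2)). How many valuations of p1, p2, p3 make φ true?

5

p1 | p2 | p3 | φ
-- | -- | -- | -
1  | 1  | 1  | 1
1  | 1  | 0  | 1
1  | 0  | 1  | 0
1  | 0  | 0  | 0
0  | 1  | 1  | 1
0  | 1  | 0  | 0
0  | 0  | 1  | 1
0  | 0  | 0  | 1
The formula is true on 5 of the 8 rows.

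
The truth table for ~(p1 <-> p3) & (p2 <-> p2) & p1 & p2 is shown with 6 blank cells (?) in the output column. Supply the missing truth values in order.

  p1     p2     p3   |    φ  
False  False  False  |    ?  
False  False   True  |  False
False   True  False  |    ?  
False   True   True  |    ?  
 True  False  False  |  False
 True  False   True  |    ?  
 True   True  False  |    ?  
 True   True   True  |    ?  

Row p1=False, p2=False, p3=False: ~(p1 <-> p3) = False, (p2 <-> p2) = True, so the formula = False.
Row p1=False, p2=True, p3=False: ~(p1 <-> p3) = False, (p2 <-> p2) = True, so the formula = False.
Row p1=False, p2=True, p3=True: ~(p1 <-> p3) = True, (p2 <-> p2) = True, so the formula = False.
Row p1=True, p2=False, p3=True: ~(p1 <-> p3) = False, (p2 <-> p2) = True, so the formula = False.
Row p1=True, p2=True, p3=False: ~(p1 <-> p3) = True, (p2 <-> p2) = True, so the formula = True.
Row p1=True, p2=True, p3=True: ~(p1 <-> p3) = False, (p2 <-> p2) = True, so the formula = False.

False, False, False, False, True, False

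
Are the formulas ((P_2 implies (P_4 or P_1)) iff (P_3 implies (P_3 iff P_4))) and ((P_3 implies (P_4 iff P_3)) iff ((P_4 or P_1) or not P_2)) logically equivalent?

equivalent

P_1 | P_2 | P_3 | P_4 || φ | ψ
 1  |  1  |  1  |  1  || 1 | 1
 1  |  1  |  1  |  0  || 0 | 0
 1  |  1  |  0  |  1  || 1 | 1
 1  |  1  |  0  |  0  || 1 | 1
 1  |  0  |  1  |  1  || 1 | 1
 1  |  0  |  1  |  0  || 0 | 0
 1  |  0  |  0  |  1  || 1 | 1
 1  |  0  |  0  |  0  || 1 | 1
 0  |  1  |  1  |  1  || 1 | 1
 0  |  1  |  1  |  0  || 1 | 1
 0  |  1  |  0  |  1  || 1 | 1
 0  |  1  |  0  |  0  || 0 | 0
 0  |  0  |  1  |  1  || 1 | 1
 0  |  0  |  1  |  0  || 0 | 0
 0  |  0  |  0  |  1  || 1 | 1
 0  |  0  |  0  |  0  || 1 | 1
The columns for φ and ψ agree on every row, so they are logically equivalent.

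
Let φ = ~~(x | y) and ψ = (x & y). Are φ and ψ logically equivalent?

x | y | φ | ψ
- | - | - | -
F | F | F | F
F | T | T | F
T | F | T | F
T | T | T | T
The columns differ at x=F, y=T (φ=T, ψ=F), so they are not equivalent.

not equivalent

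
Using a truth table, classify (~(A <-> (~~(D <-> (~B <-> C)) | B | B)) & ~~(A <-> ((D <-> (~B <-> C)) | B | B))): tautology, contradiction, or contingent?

contradiction

A  B  C  D  |  φ
T  T  T  T  |  F
T  T  T  F  |  F
T  T  F  T  |  F
T  T  F  F  |  F
T  F  T  T  |  F
T  F  T  F  |  F
T  F  F  T  |  F
T  F  F  F  |  F
F  T  T  T  |  F
F  T  T  F  |  F
F  T  F  T  |  F
F  T  F  F  |  F
F  F  T  T  |  F
F  F  T  F  |  F
F  F  F  T  |  F
F  F  F  F  |  F
Every row is F, so the formula is a contradiction.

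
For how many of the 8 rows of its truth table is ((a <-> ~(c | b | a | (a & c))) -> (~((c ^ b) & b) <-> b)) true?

  a   |   b   |   c   |   φ  
----- | ----- | ----- | -----
False | False | False |  True
False | False |  True | False
False |  True | False | False
False |  True |  True |  True
 True | False | False |  True
 True | False |  True |  True
 True |  True | False |  True
 True |  True |  True |  True
The formula is true on 6 of the 8 rows.

6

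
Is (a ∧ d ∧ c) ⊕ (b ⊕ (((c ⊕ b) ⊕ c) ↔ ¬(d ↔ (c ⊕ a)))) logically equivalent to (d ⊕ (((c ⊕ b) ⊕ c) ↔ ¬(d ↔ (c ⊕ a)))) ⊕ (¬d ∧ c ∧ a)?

  a   |   b   |   c   |   d   ||   φ   |   ψ  
False | False | False | False ||  True |  True
False | False | False |  True || False |  True
False | False |  True | False || False | False
False | False |  True |  True ||  True | False
False |  True | False | False ||  True | False
False |  True | False |  True || False | False
False |  True |  True | False || False |  True
False |  True |  True |  True ||  True |  True
 True | False | False | False || False | False
 True | False | False |  True ||  True | False
 True | False |  True | False ||  True | False
 True | False |  True |  True ||  True |  True
 True |  True | False | False || False |  True
 True |  True | False |  True ||  True |  True
 True |  True |  True | False ||  True |  True
 True |  True |  True |  True ||  True | False
The columns differ at a=False, b=False, c=False, d=True (φ=False, ψ=True), so they are not equivalent.

not equivalent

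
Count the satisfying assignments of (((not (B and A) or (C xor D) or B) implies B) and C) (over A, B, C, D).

A | B | C | D || (B and A) | not (B and A) | (C xor D) | φ
T | T | T | T ||     T     |       F       |     F     | T
T | T | T | F ||     T     |       F       |     T     | T
T | T | F | T ||     T     |       F       |     T     | F
T | T | F | F ||     T     |       F       |     F     | F
T | F | T | T ||     F     |       T       |     F     | F
T | F | T | F ||     F     |       T       |     T     | F
T | F | F | T ||     F     |       T       |     T     | F
T | F | F | F ||     F     |       T       |     F     | F
F | T | T | T ||     F     |       T       |     F     | T
F | T | T | F ||     F     |       T       |     T     | T
F | T | F | T ||     F     |       T       |     T     | F
F | T | F | F ||     F     |       T       |     F     | F
F | F | T | T ||     F     |       T       |     F     | F
F | F | T | F ||     F     |       T       |     T     | F
F | F | F | T ||     F     |       T       |     T     | F
F | F | F | F ||     F     |       T       |     F     | F
The formula is true on 4 of the 16 rows.

4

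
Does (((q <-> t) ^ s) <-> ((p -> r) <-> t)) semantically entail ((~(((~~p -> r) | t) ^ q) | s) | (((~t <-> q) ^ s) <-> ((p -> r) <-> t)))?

no

  p   |   q   |   r   |   s   |   t   ||   φ   |   ψ  
 True |  True |  True |  True |  True || False |  True
 True |  True |  True |  True | False || False |  True
 True |  True |  True | False |  True ||  True |  True
 True |  True |  True | False | False ||  True |  True
 True |  True | False |  True |  True ||  True |  True
 True |  True | False |  True | False ||  True |  True
 True |  True | False | False |  True || False |  True
 True |  True | False | False | False || False |  True
 True | False |  True |  True |  True ||  True |  True
 True | False |  True |  True | False ||  True |  True
 True | False |  True | False |  True || False |  True
 True | False |  True | False | False || False |  True
 True | False | False |  True |  True || False |  True
 True | False | False |  True | False || False |  True
 True | False | False | False |  True ||  True | False
 True | False | False | False | False ||  True |  True
False |  True |  True |  True |  True || False |  True
False |  True |  True |  True | False || False |  True
False |  True |  True | False |  True ||  True |  True
False |  True |  True | False | False ||  True |  True
False |  True | False |  True |  True || False |  True
False |  True | False |  True | False || False |  True
False |  True | False | False |  True ||  True |  True
False |  True | False | False | False ||  True |  True
False | False |  True |  True |  True ||  True |  True
False | False |  True |  True | False ||  True |  True
False | False |  True | False |  True || False |  True
False | False |  True | False | False || False |  True
False | False | False |  True |  True ||  True |  True
False | False | False |  True | False ||  True |  True
False | False | False | False |  True || False |  True
False | False | False | False | False || False |  True
At p=True, q=False, r=False, s=False, t=True we have φ true but ψ false, so φ does not entail ψ.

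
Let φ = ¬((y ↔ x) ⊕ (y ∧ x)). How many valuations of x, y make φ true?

x  y  |  (y ↔ x)  (y ∧ x)  ((y ↔ x) ⊕ (y ∧ x))  ¬((y ↔ x) ⊕ (y ∧ x))
F  F  |     T        F              T                    F          
F  T  |     F        F              F                    T          
T  F  |     F        F              F                    T          
T  T  |     T        T              F                    T          
The formula is true on 3 of the 4 rows.

3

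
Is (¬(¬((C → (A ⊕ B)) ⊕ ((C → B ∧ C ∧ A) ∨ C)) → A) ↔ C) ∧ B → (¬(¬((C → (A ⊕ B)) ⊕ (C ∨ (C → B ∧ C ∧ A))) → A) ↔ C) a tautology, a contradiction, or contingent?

  A   |   B   |   C   || (A ⊕ B) | (C → (A ⊕ B)) | (B ∧ C) | ((B ∧ C) ∧ A) | (C → ((B ∧ C) ∧ A)) | ((C → ((B ∧ C) ∧ A)) ∨ C) | (C ∨ (C → ((B ∧ C) ∧ A))) |   φ  
 True |  True |  True ||  False  |     False     |   True  |      True     |         True        |            True           |            True           |  True
 True |  True | False ||  False  |      True     |  False  |     False     |         True        |            True           |            True           |  True
 True | False |  True ||   True  |      True     |  False  |     False     |        False        |            True           |            True           |  True
 True | False | False ||   True  |      True     |  False  |     False     |         True        |            True           |            True           |  True
False |  True |  True ||   True  |      True     |   True  |     False     |        False        |            True           |            True           |  True
False |  True | False ||   True  |      True     |  False  |     False     |         True        |            True           |            True           |  True
False | False |  True ||  False  |     False     |  False  |     False     |        False        |            True           |            True           |  True
False | False | False ||  False  |      True     |  False  |     False     |         True        |            True           |            True           |  True
Every row is True, so the formula is a tautology.

tautology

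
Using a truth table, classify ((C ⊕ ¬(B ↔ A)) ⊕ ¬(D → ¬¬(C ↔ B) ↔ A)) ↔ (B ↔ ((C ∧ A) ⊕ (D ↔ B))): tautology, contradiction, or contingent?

A  B  C  D  |  (B ↔ A)  ¬(B ↔ A)  (C ⊕ ¬(B ↔ A))  (C ↔ B)  ¬(C ↔ B)  ¬¬(C ↔ B)  (D → ¬¬(C ↔ B))  ((D → ¬¬(C ↔ B)) ↔ A)  ¬((D → ¬¬(C ↔ B)) ↔ A)  (C ∧ A)  (D ↔ B)  ((C ∧ A) ⊕ (D ↔ B))  (B ↔ ((C ∧ A) ⊕ (D ↔ B)))  φ
T  T  T  T  |     T        F            T            T        F          T             T                   T                      F                T        T              F                       F              F
T  T  T  F  |     T        F            T            T        F          T             T                   T                      F                T        F              T                       T              T
T  T  F  T  |     T        F            F            F        T          F             F                   F                      T                F        T              T                       T              T
T  T  F  F  |     T        F            F            F        T          F             T                   T                      F                F        F              F                       F              T
T  F  T  T  |     F        T            F            F        T          F             F                   F                      T                T        F              T                       F              F
T  F  T  F  |     F        T            F            F        T          F             T                   T                      F                T        T              F                       T              F
T  F  F  T  |     F        T            T            T        F          T             T                   T                      F                F        F              F                       T              T
T  F  F  F  |     F        T            T            T        F          T             T                   T                      F                F        T              T                       F              F
F  T  T  T  |     F        T            F            T        F          T             T                   F                      T                F        T              T                       T              T
F  T  T  F  |     F        T            F            T        F          T             T                   F                      T                F        F              F                       F              F
F  T  F  T  |     F        T            T            F        T          F             F                   T                      F                F        T              T                       T              T
F  T  F  F  |     F        T            T            F        T          F             T                   F                      T                F        F              F                       F              T
F  F  T  T  |     T        F            T            F        T          F             F                   T                      F                F        F              F                       T              T
F  F  T  F  |     T        F            T            F        T          F             T                   F                      T                F        T              T                       F              T
F  F  F  T  |     T        F            F            T        F          T             T                   F                      T                F        F              F                       T              T
F  F  F  F  |     T        F            F            T        F          T             T                   F                      T                F        T              T                       F              F
10 of 16 rows are T, so the formula is contingent.

contingent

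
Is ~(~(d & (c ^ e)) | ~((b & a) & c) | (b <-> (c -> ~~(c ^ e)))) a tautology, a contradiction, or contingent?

a | b | c | d | e || φ
1 | 1 | 1 | 1 | 1 || 0
1 | 1 | 1 | 1 | 0 || 0
1 | 1 | 1 | 0 | 1 || 0
1 | 1 | 1 | 0 | 0 || 0
1 | 1 | 0 | 1 | 1 || 0
1 | 1 | 0 | 1 | 0 || 0
1 | 1 | 0 | 0 | 1 || 0
1 | 1 | 0 | 0 | 0 || 0
1 | 0 | 1 | 1 | 1 || 0
1 | 0 | 1 | 1 | 0 || 0
1 | 0 | 1 | 0 | 1 || 0
1 | 0 | 1 | 0 | 0 || 0
1 | 0 | 0 | 1 | 1 || 0
1 | 0 | 0 | 1 | 0 || 0
1 | 0 | 0 | 0 | 1 || 0
1 | 0 | 0 | 0 | 0 || 0
0 | 1 | 1 | 1 | 1 || 0
0 | 1 | 1 | 1 | 0 || 0
0 | 1 | 1 | 0 | 1 || 0
0 | 1 | 1 | 0 | 0 || 0
0 | 1 | 0 | 1 | 1 || 0
0 | 1 | 0 | 1 | 0 || 0
0 | 1 | 0 | 0 | 1 || 0
0 | 1 | 0 | 0 | 0 || 0
0 | 0 | 1 | 1 | 1 || 0
0 | 0 | 1 | 1 | 0 || 0
0 | 0 | 1 | 0 | 1 || 0
0 | 0 | 1 | 0 | 0 || 0
0 | 0 | 0 | 1 | 1 || 0
0 | 0 | 0 | 1 | 0 || 0
0 | 0 | 0 | 0 | 1 || 0
0 | 0 | 0 | 0 | 0 || 0
Every row is 0, so the formula is a contradiction.

contradiction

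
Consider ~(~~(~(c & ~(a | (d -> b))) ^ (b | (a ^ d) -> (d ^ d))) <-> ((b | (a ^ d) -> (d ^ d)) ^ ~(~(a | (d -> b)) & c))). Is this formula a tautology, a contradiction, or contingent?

contradiction

a  b  c  d     (d -> b)  (a | (d -> b))  ~(a | (d -> b))  (c & ~(a | (d -> b)))  ~(c & ~(a | (d -> b)))  (a ^ d)  (b | (a ^ d))  (d ^ d)  ((b | (a ^ d)) -> (d ^ d))  (~(a | (d -> b)) & c)  ~(~(a | (d -> b)) & c)  φ
F  F  F  F        T            T                F                   F                      T                F           F           F                 T                         F                      T             F
F  F  F  T        F            F                T                   F                      T                T           T           F                 F                         F                      T             F
F  F  T  F        T            T                F                   F                      T                F           F           F                 T                         F                      T             F
F  F  T  T        F            F                T                   T                      F                T           T           F                 F                         T                      F             F
F  T  F  F        T            T                F                   F                      T                F           T           F                 F                         F                      T             F
F  T  F  T        T            T                F                   F                      T                T           T           F                 F                         F                      T             F
F  T  T  F        T            T                F                   F                      T                F           T           F                 F                         F                      T             F
F  T  T  T        T            T                F                   F                      T                T           T           F                 F                         F                      T             F
T  F  F  F        T            T                F                   F                      T                T           T           F                 F                         F                      T             F
T  F  F  T        F            T                F                   F                      T                F           F           F                 T                         F                      T             F
T  F  T  F        T            T                F                   F                      T                T           T           F                 F                         F                      T             F
T  F  T  T        F            T                F                   F                      T                F           F           F                 T                         F                      T             F
T  T  F  F        T            T                F                   F                      T                T           T           F                 F                         F                      T             F
T  T  F  T        T            T                F                   F                      T                F           T           F                 F                         F                      T             F
T  T  T  F        T            T                F                   F                      T                T           T           F                 F                         F                      T             F
T  T  T  T        T            T                F                   F                      T                F           T           F                 F                         F                      T             F
Every row is F, so the formula is a contradiction.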